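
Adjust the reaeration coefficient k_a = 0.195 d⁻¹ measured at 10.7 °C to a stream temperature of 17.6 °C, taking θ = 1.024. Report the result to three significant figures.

k_a(T₂) = k_a(T₁) · θ^(T₂−T₁) = 0.195 × 1.024^(17.6−10.7)
= 0.195 × 1.024^6.90 = 0.195 × 1.178 = 0.2297 d⁻¹.

k_a ≈ 0.230 d⁻¹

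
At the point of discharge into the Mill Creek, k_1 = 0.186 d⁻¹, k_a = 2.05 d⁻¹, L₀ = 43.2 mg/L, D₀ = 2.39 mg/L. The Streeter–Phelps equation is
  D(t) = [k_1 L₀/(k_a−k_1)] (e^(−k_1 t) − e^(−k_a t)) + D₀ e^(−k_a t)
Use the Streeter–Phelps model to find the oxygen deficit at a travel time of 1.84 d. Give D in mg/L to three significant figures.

k_1 L₀/(k_a−k_1) = 0.186×43.2/(2.05−0.186) = 8.035/1.864 = 4.311 mg/L.
e^(−k_1 t) = e^(−0.186×1.840) = 0.7102; e^(−k_a t) = e^(−2.05×1.840) = 0.02301.
D = 4.311 × (0.7102 − 0.02301) + 2.39 × 0.02301 = 2.962 + 0.05498 = 3.017 mg/L.

D ≈ 3.02 mg/L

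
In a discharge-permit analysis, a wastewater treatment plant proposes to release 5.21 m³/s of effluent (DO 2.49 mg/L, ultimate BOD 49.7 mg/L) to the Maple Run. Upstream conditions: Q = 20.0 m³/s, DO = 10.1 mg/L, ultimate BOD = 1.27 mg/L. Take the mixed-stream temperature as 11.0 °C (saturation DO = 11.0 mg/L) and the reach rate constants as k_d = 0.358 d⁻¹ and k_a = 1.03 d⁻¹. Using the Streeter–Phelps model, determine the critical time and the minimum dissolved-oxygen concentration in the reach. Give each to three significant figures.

Mixed DO = (20.0×10.1 + 5.21×2.49)/(20.0+5.21) = 215.0/25.21 = 8.527 mg/L.
Mixed L₀ = (20.0×1.27 + 5.21×49.7)/(25.21) = 284.3/25.21 = 11.28 mg/L.
Initial deficit D₀ = C_s − DO₀ = 11.0 − 8.527 = 2.473 mg/L.
t_c = (1/0.6720) ln[(1.03/0.358)(1 − 2.473×0.6720/(0.358×11.28))] = 1.488 × ln(1.693) = 0.7836 d.
D_c = (0.358/1.03) × 11.28 × e^(−0.358×0.7836) = 0.3476 × 11.28 × 0.7554 = 2.961 mg/L.
Minimum DO = 11.0 − 2.961 = 8.039 mg/L.

t_c ≈ 0.784 d; minimum DO ≈ 8.04 mg/L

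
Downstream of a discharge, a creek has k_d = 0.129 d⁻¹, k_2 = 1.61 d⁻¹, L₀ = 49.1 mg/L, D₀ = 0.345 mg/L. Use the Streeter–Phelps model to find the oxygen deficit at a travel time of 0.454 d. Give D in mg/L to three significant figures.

D ≈ 2.14 mg/L

k_d L₀/(k_2−k_d) = 0.129×49.1/(1.61−0.129) = 6.334/1.481 = 4.277 mg/L.
e^(−k_d t) = e^(−0.129×0.4540) = 0.9431; e^(−k_2 t) = e^(−1.61×0.4540) = 0.4815.
D = 4.277 × (0.9431 − 0.4815) + 0.345 × 0.4815 = 1.974 + 0.1661 = 2.141 mg/L.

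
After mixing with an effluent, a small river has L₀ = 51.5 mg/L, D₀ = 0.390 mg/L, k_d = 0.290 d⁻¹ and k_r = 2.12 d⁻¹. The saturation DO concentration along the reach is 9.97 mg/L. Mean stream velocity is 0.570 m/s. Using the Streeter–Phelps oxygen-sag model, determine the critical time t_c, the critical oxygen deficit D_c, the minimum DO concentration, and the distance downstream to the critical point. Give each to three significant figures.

At the critical point dD/dt = 0, so k_d L₀ e^(−k_d t) = k_r D. Substituting D(t) from the Streeter–Phelps equation and solving for t gives
t_c = ln[(k_r/k_d)(1 − D₀(k_r−k_d)/(k_d L₀))] / (k_r−k_d).
Here k_r−k_d = 1.830 d⁻¹ and 1 − D₀(k_r−k_d)/(k_d L₀) = 1 − 0.390×1.830/(0.290×51.5) = 0.9522, so
t_c = ln(7.310 × 0.9522) / 1.830 = 1.940 / 1.830 = 1.060 d.
L(t_c) = L₀ e^(−k_d t_c) = 51.5 × 0.7353 = 37.87 mg/L, and at the critical point k_r D_c = k_d L, so D_c = (0.290/2.12) × 37.87 = 5.180 mg/L.
Minimum DO = C_s − D_c = 9.97 − 5.180 = 4.790 mg/L.
x_c = v t_c = 0.570 m/s × 1.060 d × 86400 s/d = 52220 m ≈ 52.2 km.

t_c ≈ 1.06 d; D_c ≈ 5.18 mg/L; min DO ≈ 4.79 mg/L; x_c ≈ 52.2 km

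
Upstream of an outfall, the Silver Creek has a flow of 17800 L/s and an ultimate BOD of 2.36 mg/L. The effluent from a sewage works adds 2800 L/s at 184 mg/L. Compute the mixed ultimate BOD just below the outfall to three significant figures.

27.0 mg/L

Flow-weighted mixing: C = (Q_r C_r + Q_w C_w)/(Q_r + Q_w)
= (17800×2.36 + 2800×184)/(17800 + 2800) = 557200/20600 = 27.05 mg/L.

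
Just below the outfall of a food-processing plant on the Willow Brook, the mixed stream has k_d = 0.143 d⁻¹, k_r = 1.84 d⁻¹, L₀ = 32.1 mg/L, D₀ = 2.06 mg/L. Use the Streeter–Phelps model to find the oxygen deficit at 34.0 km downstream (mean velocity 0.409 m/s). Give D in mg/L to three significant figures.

Travel time t = x/v = 34.0 km / (0.409 m/s) = 34000 m / 0.409 m/s = 83130 s = 0.9621 d.
k_d L₀/(k_r−k_d) = 0.143×32.1/(1.84−0.143) = 4.590/1.697 = 2.705 mg/L.
e^(−k_d t) = e^(−0.143×0.9621) = 0.8715; e^(−k_r t) = e^(−1.84×0.9621) = 0.1703.
D = 2.705 × (0.8715 − 0.1703) + 2.06 × 0.1703 = 1.897 + 0.3508 = 2.247 mg/L.

D ≈ 2.25 mg/L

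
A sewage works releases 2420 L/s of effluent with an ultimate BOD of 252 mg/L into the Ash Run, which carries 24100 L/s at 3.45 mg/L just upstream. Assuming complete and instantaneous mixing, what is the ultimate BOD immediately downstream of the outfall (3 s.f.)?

26.1 mg/L

Flow-weighted mixing: C = (Q_r C_r + Q_w C_w)/(Q_r + Q_w)
= (24100×3.45 + 2420×252)/(24100 + 2420) = 693000/26520 = 26.13 mg/L.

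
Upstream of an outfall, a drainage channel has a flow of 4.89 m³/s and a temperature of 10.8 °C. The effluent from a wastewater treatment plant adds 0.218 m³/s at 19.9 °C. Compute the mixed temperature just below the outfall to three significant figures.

Flow-weighted mixing: C = (Q_r C_r + Q_w C_w)/(Q_r + Q_w)
= (4.89×10.8 + 0.218×19.9)/(4.89 + 0.218) = 57.15/5.108 = 11.19 °C.

11.2 °C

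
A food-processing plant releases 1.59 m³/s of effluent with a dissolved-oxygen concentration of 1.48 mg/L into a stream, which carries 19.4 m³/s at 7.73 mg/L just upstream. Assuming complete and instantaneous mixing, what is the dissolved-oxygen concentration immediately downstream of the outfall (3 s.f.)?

Flow-weighted mixing: C = (Q_r C_r + Q_w C_w)/(Q_r + Q_w)
= (19.4×7.73 + 1.59×1.48)/(19.4 + 1.59) = 152.3/20.99 = 7.257 mg/L.

7.26 mg/L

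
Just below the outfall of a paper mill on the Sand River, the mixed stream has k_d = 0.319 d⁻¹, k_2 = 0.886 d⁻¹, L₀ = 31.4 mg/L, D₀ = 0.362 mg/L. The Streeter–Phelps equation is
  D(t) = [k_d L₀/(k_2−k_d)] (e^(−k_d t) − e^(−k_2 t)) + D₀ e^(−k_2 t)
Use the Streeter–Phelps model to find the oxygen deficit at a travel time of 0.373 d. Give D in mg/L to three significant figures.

k_d L₀/(k_2−k_d) = 0.319×31.4/(0.886−0.319) = 10.02/0.5670 = 17.67 mg/L.
e^(−k_d t) = e^(−0.319×0.3730) = 0.8878; e^(−k_2 t) = e^(−0.886×0.3730) = 0.7186.
D = 17.67 × (0.8878 − 0.7186) + 0.362 × 0.7186 = 2.990 + 0.2601 = 3.250 mg/L.

D ≈ 3.25 mg/L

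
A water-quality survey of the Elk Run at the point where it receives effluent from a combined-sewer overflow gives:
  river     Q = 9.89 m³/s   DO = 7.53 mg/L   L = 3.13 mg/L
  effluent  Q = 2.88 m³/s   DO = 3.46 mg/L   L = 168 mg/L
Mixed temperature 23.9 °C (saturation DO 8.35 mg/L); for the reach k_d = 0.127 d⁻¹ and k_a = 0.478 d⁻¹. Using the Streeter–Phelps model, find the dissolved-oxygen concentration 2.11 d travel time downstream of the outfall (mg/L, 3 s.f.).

DO ≈ 1.88 mg/L

Mixed DO = (9.89×7.53 + 2.88×3.46)/(9.89+2.88) = 84.44/12.77 = 6.612 mg/L.
Mixed L₀ = (9.89×3.13 + 2.88×168)/(12.77) = 514.8/12.77 = 40.31 mg/L.
Initial deficit D₀ = C_s − DO₀ = 8.35 − 6.612 = 1.738 mg/L.
D(2.11) = [0.127×40.31/(0.478−0.127)](e^(−0.127×2.11) − e^(−0.478×2.11)) + 1.738 e^(−0.478×2.11)
= 14.59 × (0.7649 − 0.3647) + 1.738 × 0.3647 = 6.471 mg/L.
DO = 8.35 − 6.471 = 1.879 mg/L.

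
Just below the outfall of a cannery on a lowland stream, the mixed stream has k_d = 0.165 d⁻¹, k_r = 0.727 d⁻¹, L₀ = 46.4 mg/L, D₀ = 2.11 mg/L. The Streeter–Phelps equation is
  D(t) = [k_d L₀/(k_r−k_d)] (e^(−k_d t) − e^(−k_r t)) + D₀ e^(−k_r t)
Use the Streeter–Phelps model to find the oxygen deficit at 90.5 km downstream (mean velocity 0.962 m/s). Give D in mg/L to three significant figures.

Travel time t = x/v = 90.5 km / (0.962 m/s) = 90500 m / 0.962 m/s = 94070 s = 1.089 d.
k_d L₀/(k_r−k_d) = 0.165×46.4/(0.727−0.165) = 7.656/0.5620 = 13.62 mg/L.
e^(−k_d t) = e^(−0.165×1.089) = 0.8356; e^(−k_r t) = e^(−0.727×1.089) = 0.4531.
D = 13.62 × (0.8356 − 0.4531) + 2.11 × 0.4531 = 5.210 + 0.9561 = 6.166 mg/L.

D ≈ 6.17 mg/L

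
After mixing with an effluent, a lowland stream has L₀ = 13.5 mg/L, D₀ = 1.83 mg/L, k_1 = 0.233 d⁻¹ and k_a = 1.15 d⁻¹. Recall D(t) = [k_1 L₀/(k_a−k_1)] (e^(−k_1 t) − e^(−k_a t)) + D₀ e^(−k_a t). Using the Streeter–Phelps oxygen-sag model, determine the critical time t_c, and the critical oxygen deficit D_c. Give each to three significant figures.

t_c ≈ 0.909 d; D_c ≈ 2.21 mg/L

At the critical point dD/dt = 0, so k_1 L₀ e^(−k_1 t) = k_a D. Substituting D(t) from the Streeter–Phelps equation and solving for t gives
t_c = ln[(k_a/k_1)(1 − D₀(k_a−k_1)/(k_1 L₀))] / (k_a−k_1).
Here k_a−k_1 = 0.9170 d⁻¹ and 1 − D₀(k_a−k_1)/(k_1 L₀) = 1 − 1.83×0.9170/(0.233×13.5) = 0.4665, so
t_c = ln(4.936 × 0.4665) / 0.9170 = 0.8340 / 0.9170 = 0.9095 d.
D_c = (k_1/k_a) L₀ e^(−k_1 t_c) = (0.233/1.15) × 13.5 × e^(−0.233×0.9095) = 0.2026 × 13.5 × 0.8090 = 2.213 mg/L.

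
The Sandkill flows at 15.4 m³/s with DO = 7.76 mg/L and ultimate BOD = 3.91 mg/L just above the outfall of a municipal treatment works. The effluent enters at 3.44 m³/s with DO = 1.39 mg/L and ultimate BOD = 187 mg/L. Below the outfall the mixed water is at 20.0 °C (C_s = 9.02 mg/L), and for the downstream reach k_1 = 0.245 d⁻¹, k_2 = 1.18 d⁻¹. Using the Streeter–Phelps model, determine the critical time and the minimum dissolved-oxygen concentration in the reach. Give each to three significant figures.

Mixed DO = (15.4×7.76 + 3.44×1.39)/(15.4+3.44) = 124.3/18.84 = 6.597 mg/L.
Mixed L₀ = (15.4×3.91 + 3.44×187)/(18.84) = 703.5/18.84 = 37.34 mg/L.
Initial deficit D₀ = C_s − DO₀ = 9.02 − 6.597 = 2.423 mg/L.
t_c = (1/0.9350) ln[(1.18/0.245)(1 − 2.423×0.9350/(0.245×37.34))] = 1.070 × ln(3.624) = 1.377 d.
D_c = (0.245/1.18) × 37.34 × e^(−0.245×1.377) = 0.2076 × 37.34 × 0.7137 = 5.533 mg/L.
Minimum DO = 9.02 − 5.533 = 3.487 mg/L.

t_c ≈ 1.38 d; minimum DO ≈ 3.49 mg/L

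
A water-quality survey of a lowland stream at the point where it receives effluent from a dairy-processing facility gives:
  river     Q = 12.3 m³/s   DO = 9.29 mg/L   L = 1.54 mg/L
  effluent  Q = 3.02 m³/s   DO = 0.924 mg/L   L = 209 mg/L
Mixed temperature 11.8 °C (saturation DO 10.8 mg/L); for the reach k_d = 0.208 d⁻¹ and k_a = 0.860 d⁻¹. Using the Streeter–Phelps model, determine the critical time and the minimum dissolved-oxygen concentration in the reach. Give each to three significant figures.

Mixed DO = (12.3×9.29 + 3.02×0.924)/(12.3+3.02) = 117.1/15.32 = 7.641 mg/L.
Mixed L₀ = (12.3×1.54 + 3.02×209)/(15.32) = 650.1/15.32 = 42.44 mg/L.
Initial deficit D₀ = C_s − DO₀ = 10.8 − 7.641 = 3.159 mg/L.
t_c = (1/0.6520) ln[(0.860/0.208)(1 − 3.159×0.6520/(0.208×42.44))] = 1.534 × ln(3.170) = 1.769 d.
D_c = (0.208/0.860) × 42.44 × e^(−0.208×1.769) = 0.2419 × 42.44 × 0.6921 = 7.103 mg/L.
Minimum DO = 10.8 − 7.103 = 3.697 mg/L.

t_c ≈ 1.77 d; minimum DO ≈ 3.70 mg/L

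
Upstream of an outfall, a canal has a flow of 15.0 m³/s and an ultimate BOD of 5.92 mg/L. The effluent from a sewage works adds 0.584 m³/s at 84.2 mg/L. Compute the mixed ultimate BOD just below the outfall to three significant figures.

8.85 mg/L

Flow-weighted mixing: C = (Q_r C_r + Q_w C_w)/(Q_r + Q_w)
= (15.0×5.92 + 0.584×84.2)/(15.0 + 0.584) = 138.0/15.58 = 8.853 mg/L.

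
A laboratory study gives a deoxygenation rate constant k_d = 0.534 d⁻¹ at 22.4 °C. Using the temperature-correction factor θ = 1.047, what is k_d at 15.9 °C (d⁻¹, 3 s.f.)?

k_d(T₂) = k_d(T₁) · θ^(T₂−T₁) = 0.534 × 1.047^(15.9−22.4)
= 0.534 × 1.047^-6.50 = 0.534 × 0.7419 = 0.3962 d⁻¹.

k_d ≈ 0.396 d⁻¹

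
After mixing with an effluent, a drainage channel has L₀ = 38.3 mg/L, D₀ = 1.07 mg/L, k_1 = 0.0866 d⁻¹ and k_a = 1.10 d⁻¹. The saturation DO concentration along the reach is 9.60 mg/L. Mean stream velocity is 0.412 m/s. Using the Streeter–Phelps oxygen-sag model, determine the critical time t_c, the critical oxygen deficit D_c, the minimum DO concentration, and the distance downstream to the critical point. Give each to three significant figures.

t_c ≈ 2.12 d; D_c ≈ 2.51 mg/L; min DO ≈ 7.09 mg/L; x_c ≈ 75.4 km

With k_a/k_1 = 12.70 and 1 − D₀(k_a−k_1)/(k_1 L₀) = 0.6731,
t_c = ln(12.70 × 0.6731) / (1.10 − 0.0866) = ln(8.549) / 1.013 = 2.146/1.013 = 2.117 d.
L(t_c) = L₀ e^(−k_1 t_c) = 38.3 × 0.8325 = 31.88 mg/L, and at the critical point k_a D_c = k_1 L, so D_c = (0.0866/1.10) × 31.88 = 2.510 mg/L.
Minimum DO = C_s − D_c = 9.60 − 2.510 = 7.090 mg/L.
x_c = v t_c = 0.412 m/s × 2.117 d × 86400 s/d = 75380 m ≈ 75.4 km.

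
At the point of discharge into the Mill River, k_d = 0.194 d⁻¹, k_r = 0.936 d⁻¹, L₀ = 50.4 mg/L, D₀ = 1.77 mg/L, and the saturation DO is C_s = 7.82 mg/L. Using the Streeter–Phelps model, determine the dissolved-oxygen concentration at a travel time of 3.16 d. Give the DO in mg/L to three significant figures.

DO ≈ 1.27 mg/L

k_d L₀/(k_r−k_d) = 0.194×50.4/(0.936−0.194) = 9.778/0.7420 = 13.18 mg/L.
e^(−k_d t) = e^(−0.194×3.160) = 0.5417; e^(−k_r t) = e^(−0.936×3.160) = 0.05194.
D = 13.18 × (0.5417 − 0.05194) + 1.77 × 0.05194 = 6.454 + 0.09193 = 6.546 mg/L.
DO = C_s − D = 7.82 − 6.546 = 1.274 mg/L.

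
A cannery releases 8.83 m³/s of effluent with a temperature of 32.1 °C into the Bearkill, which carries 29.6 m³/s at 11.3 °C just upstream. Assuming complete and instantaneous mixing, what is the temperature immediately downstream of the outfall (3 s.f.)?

16.1 °C

Flow-weighted mixing: C = (Q_r C_r + Q_w C_w)/(Q_r + Q_w)
= (29.6×11.3 + 8.83×32.1)/(29.6 + 8.83) = 617.9/38.43 = 16.08 °C.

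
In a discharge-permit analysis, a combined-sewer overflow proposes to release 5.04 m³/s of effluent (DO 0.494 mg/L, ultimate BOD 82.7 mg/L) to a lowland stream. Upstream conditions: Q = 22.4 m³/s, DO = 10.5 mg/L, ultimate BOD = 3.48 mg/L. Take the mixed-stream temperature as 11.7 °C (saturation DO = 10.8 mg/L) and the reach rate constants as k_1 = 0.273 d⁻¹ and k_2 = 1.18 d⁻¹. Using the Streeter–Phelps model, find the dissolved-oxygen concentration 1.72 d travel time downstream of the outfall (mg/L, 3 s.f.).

Mixed DO = (22.4×10.5 + 5.04×0.494)/(22.4+5.04) = 237.7/27.44 = 8.662 mg/L.
Mixed L₀ = (22.4×3.48 + 5.04×82.7)/(27.44) = 494.8/27.44 = 18.03 mg/L.
Initial deficit D₀ = C_s − DO₀ = 10.8 − 8.662 = 2.138 mg/L.
D(1.72) = [0.273×18.03/(1.18−0.273)](e^(−0.273×1.72) − e^(−1.18×1.72)) + 2.138 e^(−1.18×1.72)
= 5.427 × (0.6253 − 0.1314) + 2.138 × 0.1314 = 2.961 mg/L.
DO = 10.8 − 2.961 = 7.839 mg/L.

DO ≈ 7.84 mg/L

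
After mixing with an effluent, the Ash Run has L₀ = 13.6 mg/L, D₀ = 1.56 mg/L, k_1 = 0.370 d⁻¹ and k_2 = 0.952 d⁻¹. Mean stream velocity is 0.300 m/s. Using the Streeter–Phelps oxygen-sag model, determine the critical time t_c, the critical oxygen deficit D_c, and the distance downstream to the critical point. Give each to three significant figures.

At the critical point dD/dt = 0, so k_1 L₀ e^(−k_1 t) = k_2 D. Substituting D(t) from the Streeter–Phelps equation and solving for t gives
t_c = ln[(k_2/k_1)(1 − D₀(k_2−k_1)/(k_1 L₀))] / (k_2−k_1).
Here k_2−k_1 = 0.5820 d⁻¹ and 1 − D₀(k_2−k_1)/(k_1 L₀) = 1 − 1.56×0.5820/(0.370×13.6) = 0.8196, so
t_c = ln(2.573 × 0.8196) / 0.5820 = 0.7461 / 0.5820 = 1.282 d.
D_c = (k_1/k_2) L₀ e^(−k_1 t_c) = (0.370/0.952) × 13.6 × e^(−0.370×1.282) = 0.3887 × 13.6 × 0.6223 = 3.289 mg/L.
x_c = v t_c = 0.300 m/s × 1.282 d × 86400 s/d = 33230 m ≈ 33.2 km.

t_c ≈ 1.28 d; D_c ≈ 3.29 mg/L; x_c ≈ 33.2 km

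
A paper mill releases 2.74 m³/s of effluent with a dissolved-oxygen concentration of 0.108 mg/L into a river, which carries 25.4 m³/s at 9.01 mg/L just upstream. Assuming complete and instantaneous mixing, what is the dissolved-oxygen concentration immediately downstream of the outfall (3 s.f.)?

Flow-weighted mixing: C = (Q_r C_r + Q_w C_w)/(Q_r + Q_w)
= (25.4×9.01 + 2.74×0.108)/(25.4 + 2.74) = 229.1/28.14 = 8.143 mg/L.

8.14 mg/L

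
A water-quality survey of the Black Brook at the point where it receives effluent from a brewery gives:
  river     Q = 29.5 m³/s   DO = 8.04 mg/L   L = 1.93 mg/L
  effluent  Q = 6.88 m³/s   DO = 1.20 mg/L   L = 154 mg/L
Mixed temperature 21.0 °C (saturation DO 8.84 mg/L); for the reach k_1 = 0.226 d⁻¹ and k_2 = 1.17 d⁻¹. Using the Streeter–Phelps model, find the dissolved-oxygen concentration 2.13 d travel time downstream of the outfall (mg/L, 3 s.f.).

DO ≈ 4.73 mg/L

Mixed DO = (29.5×8.04 + 6.88×1.20)/(29.5+6.88) = 245.4/36.38 = 6.746 mg/L.
Mixed L₀ = (29.5×1.93 + 6.88×154)/(36.38) = 1116/36.38 = 30.69 mg/L.
Initial deficit D₀ = C_s − DO₀ = 8.84 − 6.746 = 2.094 mg/L.
D(2.13) = [0.226×30.69/(1.17−0.226)](e^(−0.226×2.13) − e^(−1.17×2.13)) + 2.094 e^(−1.17×2.13)
= 7.347 × (0.6179 − 0.08274) + 2.094 × 0.08274 = 4.105 mg/L.
DO = 8.84 − 4.105 = 4.735 mg/L.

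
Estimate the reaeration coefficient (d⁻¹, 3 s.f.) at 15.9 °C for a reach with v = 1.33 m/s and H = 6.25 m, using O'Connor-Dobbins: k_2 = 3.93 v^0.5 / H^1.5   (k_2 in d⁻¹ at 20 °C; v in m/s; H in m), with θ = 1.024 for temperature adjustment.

k_2(20) = 3.93 × 1.33^0.5 / 6.25^1.5 = 3.93 × 1.153 / 15.62 = 0.2901 d⁻¹.
k_2(15.9) = 0.2901 × 1.024^(15.9−20) = 0.2901 × 0.9073 = 0.2632 d⁻¹.

k_2 ≈ 0.263 d⁻¹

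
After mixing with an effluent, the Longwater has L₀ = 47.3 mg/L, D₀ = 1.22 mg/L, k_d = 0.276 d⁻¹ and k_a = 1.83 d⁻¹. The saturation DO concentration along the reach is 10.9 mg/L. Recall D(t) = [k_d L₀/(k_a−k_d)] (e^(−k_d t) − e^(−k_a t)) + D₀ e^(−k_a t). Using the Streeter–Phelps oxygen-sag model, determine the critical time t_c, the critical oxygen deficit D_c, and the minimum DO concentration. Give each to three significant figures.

t_c ≈ 1.12 d; D_c ≈ 5.24 mg/L; min DO ≈ 5.66 mg/L

t_c = [1/(k_a−k_d)] ln[(k_a/k_d)(1 − D₀(k_a−k_d)/(k_d L₀))]
= [1/(1.83−0.276)] ln[(1.83/0.276)(1 − 1.22×1.554/(0.276×47.3))]
= (1/1.554) ln[6.630 × 0.8548] = 0.6435 × ln(5.668) = 0.6435 × 1.735 = 1.116 d.
D_c = (k_d/k_a) L₀ e^(−k_d t_c) = (0.276/1.83) × 47.3 × e^(−0.276×1.116) = 0.1508 × 47.3 × 0.7348 = 5.242 mg/L.
Minimum DO = C_s − D_c = 10.9 − 5.242 = 5.658 mg/L.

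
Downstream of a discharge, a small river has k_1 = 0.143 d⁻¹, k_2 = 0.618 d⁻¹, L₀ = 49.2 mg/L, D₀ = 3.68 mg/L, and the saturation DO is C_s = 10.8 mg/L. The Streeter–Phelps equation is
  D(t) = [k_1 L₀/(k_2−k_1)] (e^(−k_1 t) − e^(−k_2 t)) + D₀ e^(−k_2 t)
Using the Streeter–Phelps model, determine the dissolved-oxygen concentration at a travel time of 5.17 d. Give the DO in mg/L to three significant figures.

k_1 L₀/(k_2−k_1) = 0.143×49.2/(0.618−0.143) = 7.036/0.4750 = 14.81 mg/L.
e^(−k_1 t) = e^(−0.143×5.170) = 0.4774; e^(−k_2 t) = e^(−0.618×5.170) = 0.04096.
D = 14.81 × (0.4774 − 0.04096) + 3.68 × 0.04096 = 6.465 + 0.1507 = 6.616 mg/L.
DO = C_s − D = 10.8 − 6.616 = 4.184 mg/L.

DO ≈ 4.18 mg/L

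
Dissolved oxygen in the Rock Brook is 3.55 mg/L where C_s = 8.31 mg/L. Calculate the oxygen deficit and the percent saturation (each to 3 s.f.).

D ≈ 4.76 mg/L; 42.7 % saturation

D = C_s − C = 8.31 − 3.55 = 4.76 mg/L.
% saturation = 3.55/8.31 × 100 = 42.7 %.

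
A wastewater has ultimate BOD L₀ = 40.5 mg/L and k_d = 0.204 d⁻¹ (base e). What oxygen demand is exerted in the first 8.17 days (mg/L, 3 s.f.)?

y ≈ 32.9 mg/L

y_t = L₀(1 − e^(−k_d t)) = 40.5 × (1 − e^(−0.204×8.17))
= 40.5 × (1 − 0.1889) = 40.5 × 0.8111 = 32.85 mg/L.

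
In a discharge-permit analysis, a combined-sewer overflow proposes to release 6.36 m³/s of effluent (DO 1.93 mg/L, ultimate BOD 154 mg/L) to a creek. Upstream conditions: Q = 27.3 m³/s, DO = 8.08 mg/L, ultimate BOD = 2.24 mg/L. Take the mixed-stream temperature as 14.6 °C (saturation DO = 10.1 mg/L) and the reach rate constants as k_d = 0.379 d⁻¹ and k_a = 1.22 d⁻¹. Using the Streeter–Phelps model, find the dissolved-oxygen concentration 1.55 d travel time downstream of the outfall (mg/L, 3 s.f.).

DO ≈ 3.98 mg/L

Mixed DO = (27.3×8.08 + 6.36×1.93)/(27.3+6.36) = 232.9/33.66 = 6.918 mg/L.
Mixed L₀ = (27.3×2.24 + 6.36×154)/(33.66) = 1041/33.66 = 30.91 mg/L.
Initial deficit D₀ = C_s − DO₀ = 10.1 − 6.918 = 3.182 mg/L.
D(1.55) = [0.379×30.91/(1.22−0.379)](e^(−0.379×1.55) − e^(−1.22×1.55)) + 3.182 e^(−1.22×1.55)
= 13.93 × (0.5557 − 0.1509) + 3.182 × 0.1509 = 6.120 mg/L.
DO = 10.1 − 6.120 = 3.980 mg/L.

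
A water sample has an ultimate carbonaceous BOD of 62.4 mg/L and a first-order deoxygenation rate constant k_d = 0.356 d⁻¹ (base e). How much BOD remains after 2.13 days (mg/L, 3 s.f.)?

L ≈ 29.2 mg/L

L_t = L₀ e^(−k_d t) = 62.4 × e^(−0.356×2.13) = 62.4 × 0.4685 = 29.23 mg/L.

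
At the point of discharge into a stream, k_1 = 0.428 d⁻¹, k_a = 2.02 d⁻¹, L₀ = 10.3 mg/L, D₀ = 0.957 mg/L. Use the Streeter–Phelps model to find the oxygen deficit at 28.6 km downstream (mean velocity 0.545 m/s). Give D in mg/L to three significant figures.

D ≈ 1.60 mg/L

Travel time t = x/v = 28.6 km / (0.545 m/s) = 28600 m / 0.545 m/s = 52480 s = 0.6074 d.
k_1 L₀/(k_a−k_1) = 0.428×10.3/(2.02−0.428) = 4.408/1.592 = 2.769 mg/L.
e^(−k_1 t) = e^(−0.428×0.6074) = 0.7711; e^(−k_a t) = e^(−2.02×0.6074) = 0.2932.
D = 2.769 × (0.7711 − 0.2932) + 0.957 × 0.2932 = 1.323 + 0.2806 = 1.604 mg/L.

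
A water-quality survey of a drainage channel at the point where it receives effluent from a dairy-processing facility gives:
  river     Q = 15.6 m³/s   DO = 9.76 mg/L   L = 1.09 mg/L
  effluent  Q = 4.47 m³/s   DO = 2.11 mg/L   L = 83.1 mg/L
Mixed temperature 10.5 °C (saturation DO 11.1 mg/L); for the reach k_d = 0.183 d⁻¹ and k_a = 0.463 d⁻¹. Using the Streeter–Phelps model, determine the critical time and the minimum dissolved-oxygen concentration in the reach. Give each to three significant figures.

t_c ≈ 2.33 d; minimum DO ≈ 6.11 mg/L

Mixed DO = (15.6×9.76 + 4.47×2.11)/(15.6+4.47) = 161.7/20.07 = 8.056 mg/L.
Mixed L₀ = (15.6×1.09 + 4.47×83.1)/(20.07) = 388.5/20.07 = 19.36 mg/L.
Initial deficit D₀ = C_s − DO₀ = 11.1 − 8.056 = 3.044 mg/L.
t_c = (1/0.2800) ln[(0.463/0.183)(1 − 3.044×0.2800/(0.183×19.36))] = 3.571 × ln(1.921) = 2.332 d.
D_c = (0.183/0.463) × 19.36 × e^(−0.183×2.332) = 0.3952 × 19.36 × 0.6526 = 4.993 mg/L.
Minimum DO = 11.1 − 4.993 = 6.107 mg/L.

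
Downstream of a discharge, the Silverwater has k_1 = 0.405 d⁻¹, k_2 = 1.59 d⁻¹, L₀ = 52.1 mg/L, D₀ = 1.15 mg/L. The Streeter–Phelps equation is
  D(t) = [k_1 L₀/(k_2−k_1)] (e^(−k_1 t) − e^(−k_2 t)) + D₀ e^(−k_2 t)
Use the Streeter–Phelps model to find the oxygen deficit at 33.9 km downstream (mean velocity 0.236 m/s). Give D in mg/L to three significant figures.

D ≈ 7.90 mg/L

Travel time t = x/v = 33.9 km / (0.236 m/s) = 33900 m / 0.236 m/s = 143600 s = 1.663 d.
k_1 L₀/(k_2−k_1) = 0.405×52.1/(1.59−0.405) = 21.10/1.185 = 17.81 mg/L.
e^(−k_1 t) = e^(−0.405×1.663) = 0.5100; e^(−k_2 t) = e^(−1.59×1.663) = 0.07112.
D = 17.81 × (0.5100 − 0.07112) + 1.15 × 0.07112 = 7.815 + 0.08178 = 7.897 mg/L.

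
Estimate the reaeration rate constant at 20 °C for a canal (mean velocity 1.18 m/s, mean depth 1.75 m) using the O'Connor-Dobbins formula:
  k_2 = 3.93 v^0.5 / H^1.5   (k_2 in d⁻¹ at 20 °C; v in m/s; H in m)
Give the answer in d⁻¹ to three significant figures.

k_2 = 3.93 × 1.18^0.5 / 1.75^1.5 = 3.93 × 1.086 / 2.315 = 1.844 d⁻¹.

k_2 ≈ 1.84 d⁻¹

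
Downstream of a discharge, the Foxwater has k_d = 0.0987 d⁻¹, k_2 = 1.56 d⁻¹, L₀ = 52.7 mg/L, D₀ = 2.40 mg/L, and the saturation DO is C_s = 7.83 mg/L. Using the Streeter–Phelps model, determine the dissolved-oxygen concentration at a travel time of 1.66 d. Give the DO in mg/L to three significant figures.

k_d L₀/(k_2−k_d) = 0.0987×52.7/(1.56−0.0987) = 5.201/1.461 = 3.559 mg/L.
e^(−k_d t) = e^(−0.0987×1.660) = 0.8489; e^(−k_2 t) = e^(−1.56×1.660) = 0.07505.
D = 3.559 × (0.8489 − 0.07505) + 2.40 × 0.07505 = 2.754 + 0.1801 = 2.935 mg/L.
DO = C_s − D = 7.83 − 2.935 = 4.895 mg/L.

DO ≈ 4.90 mg/L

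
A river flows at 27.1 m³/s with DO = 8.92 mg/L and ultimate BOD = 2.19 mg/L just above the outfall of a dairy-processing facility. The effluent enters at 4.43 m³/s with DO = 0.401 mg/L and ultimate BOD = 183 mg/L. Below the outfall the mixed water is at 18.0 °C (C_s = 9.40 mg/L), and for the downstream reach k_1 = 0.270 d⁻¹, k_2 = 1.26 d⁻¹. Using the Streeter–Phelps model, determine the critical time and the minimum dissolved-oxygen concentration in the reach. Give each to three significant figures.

Mixed DO = (27.1×8.92 + 4.43×0.401)/(27.1+4.43) = 243.5/31.53 = 7.723 mg/L.
Mixed L₀ = (27.1×2.19 + 4.43×183)/(31.53) = 870.0/31.53 = 27.59 mg/L.
Initial deficit D₀ = C_s − DO₀ = 9.40 − 7.723 = 1.677 mg/L.
t_c = (1/0.9900) ln[(1.26/0.270)(1 − 1.677×0.9900/(0.270×27.59))] = 1.010 × ln(3.627) = 1.301 d.
D_c = (0.270/1.26) × 27.59 × e^(−0.270×1.301) = 0.2143 × 27.59 × 0.7037 = 4.161 mg/L.
Minimum DO = 9.40 − 4.161 = 5.239 mg/L.

t_c ≈ 1.30 d; minimum DO ≈ 5.24 mg/L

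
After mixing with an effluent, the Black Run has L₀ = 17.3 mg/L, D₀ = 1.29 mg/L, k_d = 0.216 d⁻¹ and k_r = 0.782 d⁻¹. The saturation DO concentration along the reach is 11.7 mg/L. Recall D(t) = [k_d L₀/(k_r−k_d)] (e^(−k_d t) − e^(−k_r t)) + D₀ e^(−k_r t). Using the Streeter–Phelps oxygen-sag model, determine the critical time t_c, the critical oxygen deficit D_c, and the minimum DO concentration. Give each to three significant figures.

t_c ≈ 1.89 d; D_c ≈ 3.18 mg/L; min DO ≈ 8.52 mg/L

At the critical point dD/dt = 0, so k_d L₀ e^(−k_d t) = k_r D. Substituting D(t) from the Streeter–Phelps equation and solving for t gives
t_c = ln[(k_r/k_d)(1 − D₀(k_r−k_d)/(k_d L₀))] / (k_r−k_d).
Here k_r−k_d = 0.5660 d⁻¹ and 1 − D₀(k_r−k_d)/(k_d L₀) = 1 − 1.29×0.5660/(0.216×17.3) = 0.8046, so
t_c = ln(3.620 × 0.8046) / 0.5660 = 1.069 / 0.5660 = 1.889 d.
L(t_c) = L₀ e^(−k_d t_c) = 17.3 × 0.6650 = 11.50 mg/L, and at the critical point k_r D_c = k_d L, so D_c = (0.216/0.782) × 11.50 = 3.178 mg/L.
Minimum DO = C_s − D_c = 11.7 − 3.178 = 8.522 mg/L.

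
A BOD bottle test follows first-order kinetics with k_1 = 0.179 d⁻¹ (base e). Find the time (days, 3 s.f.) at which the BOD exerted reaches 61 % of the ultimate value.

t ≈ 5.26 d

y/L₀ = 1 − e^(−k_1 t) = 0.61 ⇒ e^(−k_1 t) = 0.390
t = −ln(0.390) / 0.179 = 0.9416 / 0.179 = 5.260 d.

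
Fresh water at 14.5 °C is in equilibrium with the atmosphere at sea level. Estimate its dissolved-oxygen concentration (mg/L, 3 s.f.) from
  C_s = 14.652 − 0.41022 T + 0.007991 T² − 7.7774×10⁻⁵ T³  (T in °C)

C_s ≈ 10.1 mg/L

C_s = 14.652 − 0.41022×14.5 + 0.007991×14.5² − 7.7774×10⁻⁵×14.5³ = 10.15 mg/L.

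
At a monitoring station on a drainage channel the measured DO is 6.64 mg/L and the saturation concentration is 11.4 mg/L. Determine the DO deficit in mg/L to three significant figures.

D ≈ 4.76 mg/L

D = C_s − C = 11.4 − 6.64 = 4.76 mg/L.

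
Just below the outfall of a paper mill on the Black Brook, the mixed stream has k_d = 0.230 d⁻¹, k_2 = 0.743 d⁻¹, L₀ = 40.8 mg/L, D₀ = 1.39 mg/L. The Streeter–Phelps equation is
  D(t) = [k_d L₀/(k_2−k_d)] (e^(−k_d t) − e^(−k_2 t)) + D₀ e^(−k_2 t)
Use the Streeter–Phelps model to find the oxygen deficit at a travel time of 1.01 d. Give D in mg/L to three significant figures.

k_d L₀/(k_2−k_d) = 0.230×40.8/(0.743−0.230) = 9.384/0.5130 = 18.29 mg/L.
e^(−k_d t) = e^(−0.230×1.010) = 0.7927; e^(−k_2 t) = e^(−0.743×1.010) = 0.4722.
D = 18.29 × (0.7927 − 0.4722) + 1.39 × 0.4722 = 5.864 + 0.6563 = 6.520 mg/L.

D ≈ 6.52 mg/L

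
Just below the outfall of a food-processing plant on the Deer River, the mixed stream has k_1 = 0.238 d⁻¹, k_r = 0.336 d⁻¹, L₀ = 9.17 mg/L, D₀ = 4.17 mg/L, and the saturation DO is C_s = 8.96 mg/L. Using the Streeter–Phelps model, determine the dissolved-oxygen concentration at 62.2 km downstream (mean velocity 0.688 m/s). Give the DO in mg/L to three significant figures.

Travel time t = x/v = 62.2 km / (0.688 m/s) = 62200 m / 0.688 m/s = 90410 s = 1.046 d.
k_1 L₀/(k_r−k_1) = 0.238×9.17/(0.336−0.238) = 2.182/0.09800 = 22.27 mg/L.
e^(−k_1 t) = e^(−0.238×1.046) = 0.7796; e^(−k_r t) = e^(−0.336×1.046) = 0.7036.
D = 22.27 × (0.7796 − 0.7036) + 4.17 × 0.7036 = 1.692 + 2.934 = 4.626 mg/L.
DO = C_s − D = 8.96 − 4.626 = 4.334 mg/L.

DO ≈ 4.33 mg/L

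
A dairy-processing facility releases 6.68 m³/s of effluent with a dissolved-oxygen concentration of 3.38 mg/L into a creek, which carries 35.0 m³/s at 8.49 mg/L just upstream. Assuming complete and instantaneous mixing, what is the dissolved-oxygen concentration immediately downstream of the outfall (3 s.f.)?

7.67 mg/L

Flow-weighted mixing: C = (Q_r C_r + Q_w C_w)/(Q_r + Q_w)
= (35.0×8.49 + 6.68×3.38)/(35.0 + 6.68) = 319.7/41.68 = 7.671 mg/L.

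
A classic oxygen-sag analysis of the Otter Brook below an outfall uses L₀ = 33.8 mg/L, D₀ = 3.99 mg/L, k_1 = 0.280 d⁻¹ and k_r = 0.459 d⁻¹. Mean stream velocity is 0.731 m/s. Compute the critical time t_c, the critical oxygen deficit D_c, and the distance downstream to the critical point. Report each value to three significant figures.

With k_r/k_1 = 1.639 and 1 − D₀(k_r−k_1)/(k_1 L₀) = 0.9245,
t_c = ln(1.639 × 0.9245) / (0.459 − 0.280) = ln(1.516) / 0.1790 = 0.4158/0.1790 = 2.323 d.
L(t_c) = L₀ e^(−k_1 t_c) = 33.8 × 0.5218 = 17.64 mg/L, and at the critical point k_r D_c = k_1 L, so D_c = (0.280/0.459) × 17.64 = 10.76 mg/L.
x_c = v t_c = 0.731 m/s × 2.323 d × 86400 s/d = 146700 m ≈ 147 km.

t_c ≈ 2.32 d; D_c ≈ 10.8 mg/L; x_c ≈ 147 km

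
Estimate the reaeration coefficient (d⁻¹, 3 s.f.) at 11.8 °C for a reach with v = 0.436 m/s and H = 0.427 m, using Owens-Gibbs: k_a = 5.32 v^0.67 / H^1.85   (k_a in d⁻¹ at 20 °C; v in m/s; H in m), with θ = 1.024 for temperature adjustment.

k_a ≈ 12.1 d⁻¹

k_a(20) = 5.32 × 0.436^0.67 / 0.427^1.85 = 5.32 × 0.5734 / 0.2072 = 14.73 d⁻¹.
k_a(11.8) = 14.73 × 1.024^(11.8−20) = 14.73 × 0.8233 = 12.12 d⁻¹.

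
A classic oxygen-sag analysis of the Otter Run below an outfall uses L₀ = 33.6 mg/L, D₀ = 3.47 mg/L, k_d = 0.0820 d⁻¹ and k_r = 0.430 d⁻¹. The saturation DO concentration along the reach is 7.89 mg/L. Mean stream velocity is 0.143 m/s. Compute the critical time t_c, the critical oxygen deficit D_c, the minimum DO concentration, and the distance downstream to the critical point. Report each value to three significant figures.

t_c ≈ 3.10 d; D_c ≈ 4.97 mg/L; min DO ≈ 2.92 mg/L; x_c ≈ 38.4 km

t_c = [1/(k_r−k_d)] ln[(k_r/k_d)(1 − D₀(k_r−k_d)/(k_d L₀))]
= [1/(0.430−0.0820)] ln[(0.430/0.0820)(1 − 3.47×0.3480/(0.0820×33.6))]
= (1/0.3480) ln[5.244 × 0.5617] = 2.874 × ln(2.946) = 2.874 × 1.080 = 3.104 d.
L(t_c) = L₀ e^(−k_d t_c) = 33.6 × 0.7753 = 26.05 mg/L, and at the critical point k_r D_c = k_d L, so D_c = (0.0820/0.430) × 26.05 = 4.967 mg/L.
Minimum DO = C_s − D_c = 7.89 − 4.967 = 2.923 mg/L.
x_c = v t_c = 0.143 m/s × 3.104 d × 86400 s/d = 38350 m ≈ 38.4 km.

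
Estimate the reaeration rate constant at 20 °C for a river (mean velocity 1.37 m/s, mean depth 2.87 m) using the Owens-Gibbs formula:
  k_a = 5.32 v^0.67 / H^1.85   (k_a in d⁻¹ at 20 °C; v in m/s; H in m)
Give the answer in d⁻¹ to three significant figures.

k_a = 5.32 × 1.37^0.67 / 2.87^1.85 = 5.32 × 1.235 / 7.032 = 0.9342 d⁻¹.

k_a ≈ 0.934 d⁻¹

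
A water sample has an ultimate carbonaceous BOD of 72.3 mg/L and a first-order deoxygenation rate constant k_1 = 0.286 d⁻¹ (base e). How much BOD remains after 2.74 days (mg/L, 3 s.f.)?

L ≈ 33.0 mg/L

L_t = L₀ e^(−k_1 t) = 72.3 × e^(−0.286×2.74) = 72.3 × 0.4567 = 33.02 mg/L.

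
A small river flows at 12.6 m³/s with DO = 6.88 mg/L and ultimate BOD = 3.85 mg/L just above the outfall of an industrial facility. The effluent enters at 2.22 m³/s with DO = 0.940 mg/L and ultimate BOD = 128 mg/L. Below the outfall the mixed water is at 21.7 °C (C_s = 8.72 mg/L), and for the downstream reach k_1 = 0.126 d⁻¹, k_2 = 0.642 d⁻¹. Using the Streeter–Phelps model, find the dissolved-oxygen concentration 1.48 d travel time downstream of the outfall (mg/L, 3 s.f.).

Mixed DO = (12.6×6.88 + 2.22×0.940)/(12.6+2.22) = 88.77/14.82 = 5.990 mg/L.
Mixed L₀ = (12.6×3.85 + 2.22×128)/(14.82) = 332.7/14.82 = 22.45 mg/L.
Initial deficit D₀ = C_s − DO₀ = 8.72 − 5.990 = 2.730 mg/L.
D(1.48) = [0.126×22.45/(0.642−0.126)](e^(−0.126×1.48) − e^(−0.642×1.48)) + 2.730 e^(−0.642×1.48)
= 5.481 × (0.8299 − 0.3867) + 2.730 × 0.3867 = 3.485 mg/L.
DO = 8.72 − 3.485 = 5.235 mg/L.

DO ≈ 5.24 mg/L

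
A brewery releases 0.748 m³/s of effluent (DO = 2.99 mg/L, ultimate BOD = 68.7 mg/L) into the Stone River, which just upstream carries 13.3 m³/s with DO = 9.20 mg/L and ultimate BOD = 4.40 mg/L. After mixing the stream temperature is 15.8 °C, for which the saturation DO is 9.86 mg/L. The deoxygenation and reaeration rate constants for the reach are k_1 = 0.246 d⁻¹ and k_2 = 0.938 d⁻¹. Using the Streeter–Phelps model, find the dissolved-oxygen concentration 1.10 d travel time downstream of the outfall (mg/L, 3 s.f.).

DO ≈ 8.38 mg/L

Mixed DO = (13.3×9.20 + 0.748×2.99)/(13.3+0.748) = 124.6/14.05 = 8.869 mg/L.
Mixed L₀ = (13.3×4.40 + 0.748×68.7)/(14.05) = 109.9/14.05 = 7.824 mg/L.
Initial deficit D₀ = C_s − DO₀ = 9.86 − 8.869 = 0.9907 mg/L.
D(1.10) = [0.246×7.824/(0.938−0.246)](e^(−0.246×1.10) − e^(−0.938×1.10)) + 0.9907 e^(−0.938×1.10)
= 2.781 × (0.7629 − 0.3564) + 0.9907 × 0.3564 = 1.484 mg/L.
DO = 9.86 − 1.484 = 8.376 mg/L.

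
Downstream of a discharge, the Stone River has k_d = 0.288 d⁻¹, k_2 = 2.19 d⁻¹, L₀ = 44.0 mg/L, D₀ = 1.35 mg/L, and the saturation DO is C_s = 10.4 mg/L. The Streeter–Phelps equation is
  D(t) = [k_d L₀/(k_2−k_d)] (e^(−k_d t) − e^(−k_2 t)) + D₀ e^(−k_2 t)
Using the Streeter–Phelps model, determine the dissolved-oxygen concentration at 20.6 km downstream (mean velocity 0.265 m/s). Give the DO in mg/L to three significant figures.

DO ≈ 6.00 mg/L

Travel time t = x/v = 20.6 km / (0.265 m/s) = 20600 m / 0.265 m/s = 77740 s = 0.8997 d.
k_d L₀/(k_2−k_d) = 0.288×44.0/(2.19−0.288) = 12.67/1.902 = 6.662 mg/L.
e^(−k_d t) = e^(−0.288×0.8997) = 0.7717; e^(−k_2 t) = e^(−2.19×0.8997) = 0.1394.
D = 6.662 × (0.7717 − 0.1394) + 1.35 × 0.1394 = 4.213 + 0.1882 = 4.401 mg/L.
DO = C_s − D = 10.4 − 4.401 = 5.999 mg/L.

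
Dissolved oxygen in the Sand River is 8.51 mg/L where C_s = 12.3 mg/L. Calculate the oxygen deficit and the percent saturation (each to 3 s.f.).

D = C_s − C = 12.3 − 8.51 = 3.79 mg/L.
% saturation = 8.51/12.3 × 100 = 69.2 %.

D ≈ 3.79 mg/L; 69.2 % saturation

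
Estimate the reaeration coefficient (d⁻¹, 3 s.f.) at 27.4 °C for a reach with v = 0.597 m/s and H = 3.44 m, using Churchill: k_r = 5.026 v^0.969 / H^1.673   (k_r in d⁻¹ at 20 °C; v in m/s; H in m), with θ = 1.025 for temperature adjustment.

k_r ≈ 0.463 d⁻¹

k_r(20) = 5.026 × 0.597^0.969 / 3.44^1.673 = 5.026 × 0.6066 / 7.901 = 0.3859 d⁻¹.
k_r(27.4) = 0.3859 × 1.025^(27.4−20) = 0.3859 × 1.200 = 0.4633 d⁻¹.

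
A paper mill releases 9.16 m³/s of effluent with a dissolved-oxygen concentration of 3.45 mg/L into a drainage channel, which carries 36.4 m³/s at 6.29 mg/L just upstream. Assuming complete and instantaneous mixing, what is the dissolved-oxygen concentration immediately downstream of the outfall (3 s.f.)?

Flow-weighted mixing: C = (Q_r C_r + Q_w C_w)/(Q_r + Q_w)
= (36.4×6.29 + 9.16×3.45)/(36.4 + 9.16) = 260.6/45.56 = 5.719 mg/L.

5.72 mg/L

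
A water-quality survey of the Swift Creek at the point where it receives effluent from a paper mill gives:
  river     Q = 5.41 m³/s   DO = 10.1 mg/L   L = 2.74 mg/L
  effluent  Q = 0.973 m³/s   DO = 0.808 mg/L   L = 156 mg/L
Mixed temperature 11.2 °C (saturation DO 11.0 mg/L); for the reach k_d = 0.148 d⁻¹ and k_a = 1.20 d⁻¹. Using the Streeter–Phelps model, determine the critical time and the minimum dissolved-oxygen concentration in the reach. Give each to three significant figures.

t_c ≈ 1.04 d; minimum DO ≈ 8.24 mg/L

Mixed DO = (5.41×10.1 + 0.973×0.808)/(5.41+0.973) = 55.43/6.383 = 8.684 mg/L.
Mixed L₀ = (5.41×2.74 + 0.973×156)/(6.383) = 166.6/6.383 = 26.10 mg/L.
Initial deficit D₀ = C_s − DO₀ = 11.0 − 8.684 = 2.316 mg/L.
t_c = (1/1.052) ln[(1.20/0.148)(1 − 2.316×1.052/(0.148×26.10))] = 0.9506 × ln(2.993) = 1.042 d.
D_c = (0.148/1.20) × 26.10 × e^(−0.148×1.042) = 0.1233 × 26.10 × 0.8571 = 2.759 mg/L.
Minimum DO = 11.0 − 2.759 = 8.241 mg/L.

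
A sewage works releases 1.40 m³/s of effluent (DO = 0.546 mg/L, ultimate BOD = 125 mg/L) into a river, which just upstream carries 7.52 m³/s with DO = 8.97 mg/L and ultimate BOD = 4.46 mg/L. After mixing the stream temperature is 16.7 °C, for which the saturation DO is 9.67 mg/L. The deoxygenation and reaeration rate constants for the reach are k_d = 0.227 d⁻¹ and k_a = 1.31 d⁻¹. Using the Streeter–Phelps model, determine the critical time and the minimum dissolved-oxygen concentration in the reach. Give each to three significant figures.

t_c ≈ 1.13 d; minimum DO ≈ 6.53 mg/L

Mixed DO = (7.52×8.97 + 1.40×0.546)/(7.52+1.40) = 68.22/8.920 = 7.648 mg/L.
Mixed L₀ = (7.52×4.46 + 1.40×125)/(8.920) = 208.5/8.920 = 23.38 mg/L.
Initial deficit D₀ = C_s − DO₀ = 9.67 − 7.648 = 2.022 mg/L.
t_c = (1/1.083) ln[(1.31/0.227)(1 − 2.022×1.083/(0.227×23.38))] = 0.9234 × ln(3.389) = 1.127 d.
D_c = (0.227/1.31) × 23.38 × e^(−0.227×1.127) = 0.1733 × 23.38 × 0.7743 = 3.137 mg/L.
Minimum DO = 9.67 − 3.137 = 6.533 mg/L.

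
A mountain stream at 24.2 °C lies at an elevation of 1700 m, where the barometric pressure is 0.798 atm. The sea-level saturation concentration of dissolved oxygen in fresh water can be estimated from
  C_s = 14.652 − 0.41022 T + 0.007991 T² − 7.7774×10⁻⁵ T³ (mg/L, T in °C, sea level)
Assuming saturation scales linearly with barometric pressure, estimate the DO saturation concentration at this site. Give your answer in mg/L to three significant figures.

C_s ≈ 6.63 mg/L

At sea level: C_s = 14.652 − 0.41022×24.2 + 0.007991×24.2² − 7.7774×10⁻⁵×24.2³ = 8.302 mg/L.
Pressure correction: C_s' = 8.302 × 0.798 = 6.625 mg/L.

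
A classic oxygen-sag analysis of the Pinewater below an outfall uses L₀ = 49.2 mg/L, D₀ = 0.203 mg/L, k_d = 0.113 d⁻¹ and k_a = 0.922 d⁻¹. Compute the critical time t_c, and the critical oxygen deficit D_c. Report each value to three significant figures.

With k_a/k_d = 8.159 and 1 − D₀(k_a−k_d)/(k_d L₀) = 0.9705,
t_c = ln(8.159 × 0.9705) / (0.922 − 0.113) = ln(7.918) / 0.8090 = 2.069/0.8090 = 2.558 d.
D_c = (k_d/k_a) L₀ e^(−k_d t_c) = (0.113/0.922) × 49.2 × e^(−0.113×2.558) = 0.1226 × 49.2 × 0.7490 = 4.516 mg/L.

t_c ≈ 2.56 d; D_c ≈ 4.52 mg/L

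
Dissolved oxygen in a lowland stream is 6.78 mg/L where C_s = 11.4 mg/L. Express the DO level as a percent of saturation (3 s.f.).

59.5 % saturation

% saturation = C/C_s × 100 = 6.78/11.4 × 100 = 59.5 %.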